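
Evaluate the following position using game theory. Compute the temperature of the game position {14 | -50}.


The game is {14 | -50}, a switch {a | b} with numbers a > b.
Cooling {a | b} by t gives {a - t | b + t}, which stops being hot when a - t = b + t, i.e. at t = (a - b)/2. So the temperature of a switch is (a - b)/2.
Temperature = (Left option - Right option) / 2
= (14 - (-50)) / 2
= 64 / 2
= 32

32


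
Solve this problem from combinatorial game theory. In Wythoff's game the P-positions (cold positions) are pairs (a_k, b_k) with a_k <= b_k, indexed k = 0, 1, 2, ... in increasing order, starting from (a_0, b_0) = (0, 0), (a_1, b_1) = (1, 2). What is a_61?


By Wythoff's theorem, a_k = floor(k * phi) and b_k = floor(k * phi^2) = a_k + k, where phi = (1 + sqrt(5))/2 is the golden ratio.
phi = (1 + sqrt(5))/2 = 1.618034
k = 61
k * phi = 61 * 1.618034 = 98.700073
a_61 = floor(k * phi) = 98

98


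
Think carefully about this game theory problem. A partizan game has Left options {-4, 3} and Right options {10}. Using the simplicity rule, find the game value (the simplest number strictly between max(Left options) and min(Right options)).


Left options: {-4, 3}, max = 3
Right options: {10}, min = 10
All options are numbers and max(Left) < min(Right), so by the simplicity theorem the value is the simplest (earliest-born) number strictly between 3 and 10.
Integers 4 through 9 all lie strictly between 3 and 10.
Among integers, the simplest (lowest birthday = smallest |n|; 0 is born on day 0, +-n on day n) is 4.
No non-integer in the interval can be simpler: if x is a non-integer in the interval, then floor(x) or ceil(x) also lies in the interval (the interval contains an integer), and both are proper prefixes of x's sign expansion, i.e. born earlier. So the game value is 4.
Game value = 4

4


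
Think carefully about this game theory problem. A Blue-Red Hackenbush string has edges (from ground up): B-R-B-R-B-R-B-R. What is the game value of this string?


Edges (from ground): B-R-B-R-B-R-B-R
By Berlekamp's sign-expansion rule, a Blue-Red Hackenbush stalk has the value of the surreal number whose sign sequence is the edge sequence with B -> + and R -> -.
Sign sequence: +-+-+-+-
Trace the sign expansion in the surreal number tree, starting from 0:
Edge 1: B (sign +) -> bounds (0, +inf), value = 1
Edge 2: R (sign -) -> bounds (0, 1), value = 1/2
Edge 3: B (sign +) -> bounds (1/2, 1), value = 3/4
Edge 4: R (sign -) -> bounds (1/2, 3/4), value = 5/8
Edge 5: B (sign +) -> bounds (5/8, 3/4), value = 11/16
Edge 6: R (sign -) -> bounds (5/8, 11/16), value = 21/32
Edge 7: B (sign +) -> bounds (21/32, 11/16), value = 43/64
Edge 8: R (sign -) -> bounds (21/32, 43/64), value = 85/128
Game value = 85/128

85/128


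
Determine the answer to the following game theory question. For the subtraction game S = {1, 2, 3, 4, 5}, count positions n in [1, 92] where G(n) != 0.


Subtraction set S = {1, 2, 3, 4, 5}, so G(n) = n mod 6.
G(n) = 0 when n is a multiple of 6.
Multiples of 6 in [1, 92]: 15
N-positions (nonzero Grundy) = 92 - 15 = 77

77


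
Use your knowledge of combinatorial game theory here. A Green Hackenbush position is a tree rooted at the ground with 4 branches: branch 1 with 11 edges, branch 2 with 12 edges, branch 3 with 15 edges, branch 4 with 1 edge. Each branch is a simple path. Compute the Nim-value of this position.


The tree has 4 branches from the ground vertex.
In Green Hackenbush, the Nim-value of a simple path of length k is k.
Branch 1: length 11, Nim-value = 11
Branch 2: length 12, Nim-value = 12
Branch 3: length 15, Nim-value = 15
Branch 4: length 1, Nim-value = 1
Total Nim-value = XOR of all branch values:
0 XOR 11 = 11
11 XOR 12 = 7
7 XOR 15 = 8
8 XOR 1 = 9
Nim-value of the tree = 9

9


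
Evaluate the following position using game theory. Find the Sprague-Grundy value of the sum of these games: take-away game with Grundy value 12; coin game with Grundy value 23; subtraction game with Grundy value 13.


By the Sprague-Grundy theorem, the Grundy value of a sum of games is the XOR of individual Grundy values.
take-away game: Grundy value = 12. Running XOR: 0 XOR 12 = 12
coin game: Grundy value = 23. Running XOR: 12 XOR 23 = 27
subtraction game: Grundy value = 13. Running XOR: 27 XOR 13 = 22
The combined Grundy value is 22.

22


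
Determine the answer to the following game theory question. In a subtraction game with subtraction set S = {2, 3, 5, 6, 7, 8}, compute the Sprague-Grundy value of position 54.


The subtraction set is S = {2, 3, 5, 6, 7, 8}.
G(k) = mex{ G(k - s) : s in S, s <= k }. We compute iteratively: G(0) = 0.
G(1) = mex({}) = 0
G(2) = mex({0}) = 1
G(3) = mex({0}) = 1
G(4) = mex({0, 1}) = 2
G(5) = mex({0, 1}) = 2
G(6) = mex({0, 1, 2}) = 3
G(7) = mex({0, 1, 2}) = 3
G(8) = mex({0, 1, 2, 3}) = 4
G(9) = mex({0, 1, 2, 3}) = 4
G(10) = mex({1, 2, 3, 4}) = 0
G(11) = mex({1, 2, 3, 4}) = 0
G(12) = mex({0, 2, 3, 4}) = 1
G(13) = mex({0, 2, 3, 4}) = 1
G(14) = mex({0, 1, 3, 4}) = 2
G(15) = mex({0, 1, 3, 4}) = 2
G(16) = mex({0, 1, 2, 4}) = 3
G(17) = mex({0, 1, 2, 4}) = 3
Observe that G(10)..G(17) = 0, 0, 1, 1, 2, 2, 3, 3 repeats G(0)..G(7) = 0, 0, 1, 1, 2, 2, 3, 3.
For k >= max(S) = 8, G(k) is determined by the previous 8 values G(k-8)..G(k-1); a window of 8 consecutive values has recurred shifted by 10, so by induction G(k + 10) = G(k) for all k >= 0: the sequence is periodic from the start with period 10.
One period: G(0..9) = 0, 0, 1, 1, 2, 2, 3, 3, 4, 4.
54 mod 10 = 4, so G(54) = G(4) = 2.

2


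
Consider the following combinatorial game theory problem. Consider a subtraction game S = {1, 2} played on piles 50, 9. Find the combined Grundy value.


Subtraction set: {1, 2}
For this subtraction set, G(n) = n mod 3 (period = max + 1 = 3).
Pile 1 (size 50): G(50) = 50 mod 3 = 2
Pile 2 (size 9): G(9) = 9 mod 3 = 0
Total Grundy value = XOR of all: 2 XOR 0 = 2

2


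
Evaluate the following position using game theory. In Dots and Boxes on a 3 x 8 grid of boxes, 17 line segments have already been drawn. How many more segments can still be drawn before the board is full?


Grid: 3 x 8 boxes, i.e. 4 rows and 9 columns of dots.
Horizontal edges: (rows + 1) * cols = 4 * 8 = 32
Vertical edges: rows * (cols + 1) = 3 * 9 = 27
Total edges: 32 + 27 = 59
Edges drawn: 17
Remaining: 59 - 17 = 42

42


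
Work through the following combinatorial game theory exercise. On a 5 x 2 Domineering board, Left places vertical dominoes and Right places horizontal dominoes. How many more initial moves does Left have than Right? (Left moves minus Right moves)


Board is 5 x 2 (rows x cols).
Left (vertical) placements: (rows-1) * cols = 4 * 2 = 8
Right (horizontal) placements: rows * (cols-1) = 5 * 1 = 5
Advantage = Left - Right = 8 - 5 = 3

3


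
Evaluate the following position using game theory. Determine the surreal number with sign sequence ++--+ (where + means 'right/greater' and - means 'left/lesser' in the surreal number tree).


Sign expansion: ++--+
Rule: track bounds (lo, hi), initially (-inf, +inf). On '+', the current value becomes lo and we move to the simplest number in (value, hi): value + 1 if hi = +inf, otherwise the midpoint (value + hi)/2. On '-', the current value becomes hi and we move to value - 1 if lo = -inf, otherwise the midpoint (lo + value)/2.
Start at 0.
Step 1: sign = +, move right. Bounds: (0, +inf). Value = 1
Step 2: sign = +, move right. Bounds: (1, +inf). Value = 2
Step 3: sign = -, move left. Bounds: (1, 2). Value = 3/2
Step 4: sign = -, move left. Bounds: (1, 3/2). Value = 5/4
Step 5: sign = +, move right. Bounds: (5/4, 3/2). Value = 11/8
The surreal number with sign expansion ++--+ is 11/8.

11/8


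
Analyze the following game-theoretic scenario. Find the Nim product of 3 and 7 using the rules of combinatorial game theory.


Nim multiplication is bilinear over XOR: (u XOR v) * w = (u*w) XOR (v*w).
So we split each operand into its bit components and XOR the pairwise Nim products.
3 = 1 + 2 (as XOR of powers of 2).
7 = 1 + 2 + 4 (as XOR of powers of 2).
Using the standard Nim-product table on single bits:
  2*2 = 3,   2*4 = 8,   2*8 = 12,
  4*4 = 6,   4*8 = 11,  8*8 = 13,
and  1*x = x (identity), k*l = l*k (commutative).
Pairwise Nim products:
  1 * 1 = 1
  1 * 2 = 2
  1 * 4 = 4
  2 * 1 = 2
  2 * 2 = 3
  2 * 4 = 8
XOR them: 1 XOR 2 XOR 4 XOR 2 XOR 3 XOR 8 = 14.
Result: 3 * 7 = 14 (in Nim).

14


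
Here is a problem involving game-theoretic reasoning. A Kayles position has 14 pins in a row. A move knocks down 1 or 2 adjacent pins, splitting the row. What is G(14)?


Kayles: a move removes 1 or 2 adjacent pins from a contiguous row.
Removing pins from a row of k leaves two independent rows (a, b) with a + b = k - 1 (one pin) or a + b = k - 2 (two pins); an end removal gives a = 0.
By Sprague-Grundy, G(k) = mex{ G(a) XOR G(b) } over all these splits. G(0) = 0.
G(1): splits (0,0):0^0=0 -> mex({0}) = 1
G(2): splits (0,1):0^1=1 (0,0):0^0=0 -> mex({0, 1}) = 2
G(3): splits (0,2):0^2=2 (1,1):1^1=0 (0,1):0^1=1 -> mex({0, 1, 2}) = 3
G(4): splits (0,3):0^3=3 (1,2):1^2=3 (0,2):0^2=2 (1,1):1^1=0 -> mex({0, 2, 3}) = 1
G(5): splits (0,4):0^1=1 (1,3):1^3=2 (2,2):2^2=0 (0,3):0^3=3 (1,2):1^2=3 -> mex({0, 1, 2, 3}) = 4
G(6) = mex({0, 1, 2, 4}) = 3
G(7) = mex({0, 1, 3, 4, 5}) = 2
G(8) = mex({0, 2, 3, 5, 6}) = 1
G(9) = mex({0, 1, 2, 3, 6, 7}) = 4
G(10) = mex({0, 1, 3, 4, 5, 7}) = 2
G(11) = mex({0, 1, 2, 3, 4, 5}) = 6
G(12) = mex({0, 1, 2, 3, 5, 6, 7}) = 4
G(13) = mex({0, 2, 3, 4, 6, 7}) = 1
G(14) = mex({0, 1, 4, 5, 6, 7}) = 2
Therefore G(14) = 2.

2


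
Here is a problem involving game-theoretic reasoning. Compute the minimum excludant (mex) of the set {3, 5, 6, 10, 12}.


Set = {3, 5, 6, 10, 12}
0 is NOT in the set. This is the mex.
mex = 0

0


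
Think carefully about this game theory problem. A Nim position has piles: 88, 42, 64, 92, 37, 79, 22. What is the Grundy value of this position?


We need the XOR (exclusive or) of all pile sizes.
After XOR-ing pile 1 (size 88): 0 XOR 88 = 88
After XOR-ing pile 2 (size 42): 88 XOR 42 = 114
After XOR-ing pile 3 (size 64): 114 XOR 64 = 50
After XOR-ing pile 4 (size 92): 50 XOR 92 = 110
After XOR-ing pile 5 (size 37): 110 XOR 37 = 75
After XOR-ing pile 6 (size 79): 75 XOR 79 = 4
After XOR-ing pile 7 (size 22): 4 XOR 22 = 18
The Nim-value of this position is 18.

18


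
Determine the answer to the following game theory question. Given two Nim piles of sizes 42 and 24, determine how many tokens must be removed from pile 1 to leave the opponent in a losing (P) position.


Piles: 42 and 24
Current XOR: 42 XOR 24 = 50 (non-zero, so this is an N-position).
To make the XOR zero, we need to find a move that balances the piles.
For pile 1 (size 42): target = 42 XOR 50 = 24
We reduce pile 1 from 42 to 24.
Tokens removed: 42 - 24 = 18
Verification: 24 XOR 24 = 0

18


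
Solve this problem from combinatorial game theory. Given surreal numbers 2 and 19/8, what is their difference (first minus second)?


x = 2, y = 19/8
Converting to common denominator: 8
x = 16/8, y = 19/8
x - y = 2 - 19/8 = -3/8

-3/8


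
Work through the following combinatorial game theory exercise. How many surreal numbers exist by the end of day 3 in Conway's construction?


Day 0: {|} = 0 is born. Count = 1.
Day n: the number of surreal numbers born by day n is 2^(n+1) - 1.
By day 0: 2^1 - 1 = 1
By day 1: 2^2 - 1 = 3
By day 2: 2^3 - 1 = 7
By day 3: 2^4 - 1 = 15
By day 3: 15 surreal numbers.

15


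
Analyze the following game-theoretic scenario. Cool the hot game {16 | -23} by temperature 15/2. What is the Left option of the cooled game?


Original game: {16 | -23} (a switch {a | b} with a > b).
Cooling by t (for t below the temperature (a - b)/2 = 39/2) taxes each move by t: {a | b} cooled by t is {a - t | b + t}.
Cooling amount: t = 15/2
Cooled Left option: 16 - 15/2 = 17/2
Cooled Right option: -23 + 15/2 = -31/2
Cooled game: {17/2 | -31/2}
Left option = 17/2

17/2


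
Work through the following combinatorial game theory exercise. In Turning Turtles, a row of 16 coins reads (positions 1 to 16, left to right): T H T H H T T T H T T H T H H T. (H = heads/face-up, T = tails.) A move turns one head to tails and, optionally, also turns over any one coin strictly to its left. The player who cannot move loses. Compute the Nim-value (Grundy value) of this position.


Coins: T H T H H T T T H T T H T H H T
Key fact: a single head at position k behaves exactly like a Nim heap of size k (turning it to T and optionally flipping a coin at j < k corresponds to moving the heap from k to j, or to 0), and heads combine as a disjunctive sum (two heads at the same place would cancel, matching j XOR j = 0). So the Nim-value is the XOR of the 1-indexed positions of the heads.
Face-up positions (1-indexed): [2, 4, 5, 9, 12, 14, 15]
XOR 0 with 2: 0 XOR 2 = 2
XOR 2 with 4: 2 XOR 4 = 6
XOR 6 with 5: 6 XOR 5 = 3
XOR 3 with 9: 3 XOR 9 = 10
XOR 10 with 12: 10 XOR 12 = 6
XOR 6 with 14: 6 XOR 14 = 8
XOR 8 with 15: 8 XOR 15 = 7
Nim-value = 7

7


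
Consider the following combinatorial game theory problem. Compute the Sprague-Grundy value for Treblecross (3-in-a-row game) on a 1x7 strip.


Treblecross: place X on empty cells; 3-in-a-row wins.
Playing within two cells of an existing X lets the opponent win at once, so sensible play treats the cells i-2..i+2 around each X as dead. The player left with no safe cell loses, so this is a normal-play take-away game on strips of safe cells.
Placing X at cell i (0-indexed) of a strip of k safe cells leaves independent strips of sizes max(0, i-2) and max(0, k-i-3). Hence G(k) = mex{ G(max(0,i-2)) XOR G(max(0,k-i-3)) : 0 <= i < k }, with G(0) = 0.
G(1): splits (0,0):0^0=0 -> mex({0}) = 1
G(2): splits (0,0):0^0=0 -> mex({0}) = 1
G(3): splits (0,0):0^0=0 -> mex({0}) = 1
G(4): splits (0,1):0^1=1 (0,0):0^0=0 -> mex({0, 1}) = 2
G(5): splits (0,2):0^1=1 (0,1):0^1=1 (0,0):0^0=0 -> mex({0, 1}) = 2
G(6) = mex({1}) = 0
G(7) = mex({0, 1, 2}) = 3
Therefore G(7) = 3.

3


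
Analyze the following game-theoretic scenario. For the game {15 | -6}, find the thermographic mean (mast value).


Game = {15 | -6}, a switch {a | b} with numbers a > b.
Its thermograph has left wall a - t and right wall b + t, which meet at t = (a - b)/2, where both equal (a + b)/2. So the mast (mean value) is at (a + b)/2.
Mean = (15 + (-6))/2 = 9/2 = 9/2

9/2


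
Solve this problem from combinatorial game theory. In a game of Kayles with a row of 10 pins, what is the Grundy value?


Kayles: a move removes 1 or 2 adjacent pins from a contiguous row.
Removing pins from a row of k leaves two independent rows (a, b) with a + b = k - 1 (one pin) or a + b = k - 2 (two pins); an end removal gives a = 0.
By Sprague-Grundy, G(k) = mex{ G(a) XOR G(b) } over all these splits. G(0) = 0.
G(1): splits (0,0):0^0=0 -> mex({0}) = 1
G(2): splits (0,1):0^1=1 (0,0):0^0=0 -> mex({0, 1}) = 2
G(3): splits (0,2):0^2=2 (1,1):1^1=0 (0,1):0^1=1 -> mex({0, 1, 2}) = 3
G(4): splits (0,3):0^3=3 (1,2):1^2=3 (0,2):0^2=2 (1,1):1^1=0 -> mex({0, 2, 3}) = 1
G(5): splits (0,4):0^1=1 (1,3):1^3=2 (2,2):2^2=0 (0,3):0^3=3 (1,2):1^2=3 -> mex({0, 1, 2, 3}) = 4
G(6) = mex({0, 1, 2, 4}) = 3
G(7) = mex({0, 1, 3, 4, 5}) = 2
G(8) = mex({0, 2, 3, 5, 6}) = 1
G(9) = mex({0, 1, 2, 3, 6, 7}) = 4
G(10) = mex({0, 1, 3, 4, 5, 7}) = 2
Therefore G(10) = 2.

2


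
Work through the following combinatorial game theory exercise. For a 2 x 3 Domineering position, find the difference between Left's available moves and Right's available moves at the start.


Board is 2 x 3 (rows x cols).
Left (vertical) placements: (rows-1) * cols = 1 * 3 = 3
Right (horizontal) placements: rows * (cols-1) = 2 * 2 = 4
Advantage = Left - Right = 3 - 4 = -1

-1


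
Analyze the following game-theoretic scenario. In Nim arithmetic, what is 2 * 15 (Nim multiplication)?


Nim multiplication is bilinear over XOR: (u XOR v) * w = (u*w) XOR (v*w).
So we split each operand into its bit components and XOR the pairwise Nim products.
2 = 2 (as XOR of powers of 2).
15 = 1 + 2 + 4 + 8 (as XOR of powers of 2).
Using the standard Nim-product table on single bits:
  2*2 = 3,   2*4 = 8,   2*8 = 12,
  4*4 = 6,   4*8 = 11,  8*8 = 13,
and  1*x = x (identity), k*l = l*k (commutative).
Pairwise Nim products:
  2 * 1 = 2
  2 * 2 = 3
  2 * 4 = 8
  2 * 8 = 12
XOR them: 2 XOR 3 XOR 8 XOR 12 = 5.
Result: 2 * 15 = 5 (in Nim).

5


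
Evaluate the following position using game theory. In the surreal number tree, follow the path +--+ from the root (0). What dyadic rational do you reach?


Sign expansion: +--+
Rule: track bounds (lo, hi), initially (-inf, +inf). On '+', the current value becomes lo and we move to the simplest number in (value, hi): value + 1 if hi = +inf, otherwise the midpoint (value + hi)/2. On '-', the current value becomes hi and we move to value - 1 if lo = -inf, otherwise the midpoint (lo + value)/2.
Start at 0.
Step 1: sign = +, move right. Bounds: (0, +inf). Value = 1
Step 2: sign = -, move left. Bounds: (0, 1). Value = 1/2
Step 3: sign = -, move left. Bounds: (0, 1/2). Value = 1/4
Step 4: sign = +, move right. Bounds: (1/4, 1/2). Value = 3/8
The surreal number with sign expansion +--+ is 3/8.

3/8


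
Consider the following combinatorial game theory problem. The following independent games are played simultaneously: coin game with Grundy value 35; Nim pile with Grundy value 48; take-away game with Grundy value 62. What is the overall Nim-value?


By the Sprague-Grundy theorem, the Grundy value of a sum of games is the XOR of individual Grundy values.
coin game: Grundy value = 35. Running XOR: 0 XOR 35 = 35
Nim pile: Grundy value = 48. Running XOR: 35 XOR 48 = 19
take-away game: Grundy value = 62. Running XOR: 19 XOR 62 = 45
The combined Grundy value is 45.

45


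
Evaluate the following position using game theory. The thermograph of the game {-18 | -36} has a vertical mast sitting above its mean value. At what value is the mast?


Game = {-18 | -36}, a switch {a | b} with numbers a > b.
Its thermograph has left wall a - t and right wall b + t, which meet at t = (a - b)/2, where both equal (a + b)/2. So the mast (mean value) is at (a + b)/2.
Mean = (-18 + (-36))/2 = -54/2 = -27

-27


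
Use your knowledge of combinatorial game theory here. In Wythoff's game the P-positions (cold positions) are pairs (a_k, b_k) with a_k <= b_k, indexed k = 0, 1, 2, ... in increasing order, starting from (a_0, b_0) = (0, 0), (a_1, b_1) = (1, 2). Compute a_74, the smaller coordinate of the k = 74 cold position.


By Wythoff's theorem, a_k = floor(k * phi) and b_k = floor(k * phi^2) = a_k + k, where phi = (1 + sqrt(5))/2 is the golden ratio.
phi = (1 + sqrt(5))/2 = 1.618034
k = 74
k * phi = 74 * 1.618034 = 119.734515
a_74 = floor(k * phi) = 119

119


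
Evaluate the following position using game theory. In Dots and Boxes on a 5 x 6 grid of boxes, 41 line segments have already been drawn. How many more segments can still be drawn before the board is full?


Grid: 5 x 6 boxes, i.e. 6 rows and 7 columns of dots.
Horizontal edges: (rows + 1) * cols = 6 * 6 = 36
Vertical edges: rows * (cols + 1) = 5 * 7 = 35
Total edges: 36 + 35 = 71
Edges drawn: 41
Remaining: 71 - 41 = 30

30


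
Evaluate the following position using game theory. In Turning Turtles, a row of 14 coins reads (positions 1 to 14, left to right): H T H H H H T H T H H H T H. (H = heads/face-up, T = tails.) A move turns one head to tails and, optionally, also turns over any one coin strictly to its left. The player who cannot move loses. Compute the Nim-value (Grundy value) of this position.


Coins: H T H H H H T H T H H H T H
Key fact: a single head at position k behaves exactly like a Nim heap of size k (turning it to T and optionally flipping a coin at j < k corresponds to moving the heap from k to j, or to 0), and heads combine as a disjunctive sum (two heads at the same place would cancel, matching j XOR j = 0). So the Nim-value is the XOR of the 1-indexed positions of the heads.
Face-up positions (1-indexed): [1, 3, 4, 5, 6, 8, 10, 11, 12, 14]
XOR 0 with 1: 0 XOR 1 = 1
XOR 1 with 3: 1 XOR 3 = 2
XOR 2 with 4: 2 XOR 4 = 6
XOR 6 with 5: 6 XOR 5 = 3
XOR 3 with 6: 3 XOR 6 = 5
XOR 5 with 8: 5 XOR 8 = 13
XOR 13 with 10: 13 XOR 10 = 7
XOR 7 with 11: 7 XOR 11 = 12
XOR 12 with 12: 12 XOR 12 = 0
XOR 0 with 14: 0 XOR 14 = 14
Nim-value = 14

14


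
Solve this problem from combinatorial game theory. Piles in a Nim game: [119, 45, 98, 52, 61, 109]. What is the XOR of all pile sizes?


We need the XOR (exclusive or) of all pile sizes.
After XOR-ing pile 1 (size 119): 0 XOR 119 = 119
After XOR-ing pile 2 (size 45): 119 XOR 45 = 90
After XOR-ing pile 3 (size 98): 90 XOR 98 = 56
After XOR-ing pile 4 (size 52): 56 XOR 52 = 12
After XOR-ing pile 5 (size 61): 12 XOR 61 = 49
After XOR-ing pile 6 (size 109): 49 XOR 109 = 92
The Nim-value of this position is 92.

92


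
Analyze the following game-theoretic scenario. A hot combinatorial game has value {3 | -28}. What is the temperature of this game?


The game is {3 | -28}, a switch {a | b} with numbers a > b.
Cooling {a | b} by t gives {a - t | b + t}, which stops being hot when a - t = b + t, i.e. at t = (a - b)/2. So the temperature of a switch is (a - b)/2.
Temperature = (Left option - Right option) / 2
= (3 - (-28)) / 2
= 31 / 2
= 31/2

31/2


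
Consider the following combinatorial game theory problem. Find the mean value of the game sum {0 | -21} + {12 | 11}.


G1 = {0 | -21}, G2 = {12 | 11}
Each is a switch {a | b} with numbers a > b; its mean value is (a + b)/2, and mean value is additive over game sums: m(G1 + G2) = m(G1) + m(G2).
Mean of G1 = (0 + (-21))/2 = -21/2 = -21/2
Mean of G2 = (12 + (11))/2 = 23/2 = 23/2
Mean of G1 + G2 = -21/2 + 23/2 = 1

1


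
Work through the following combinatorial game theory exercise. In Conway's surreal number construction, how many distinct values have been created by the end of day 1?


Day 0: {|} = 0 is born. Count = 1.
Day n: the number of surreal numbers born by day n is 2^(n+1) - 1.
By day 0: 2^1 - 1 = 1
By day 1: 2^2 - 1 = 3
By day 1: 3 surreal numbers.

3


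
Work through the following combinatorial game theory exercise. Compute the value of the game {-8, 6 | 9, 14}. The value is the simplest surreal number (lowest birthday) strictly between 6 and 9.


Left options: {-8, 6}, max = 6
Right options: {9, 14}, min = 9
All options are numbers and max(Left) < min(Right), so by the simplicity theorem the value is the simplest (earliest-born) number strictly between 6 and 9.
Integers 7 through 8 all lie strictly between 6 and 9.
Among integers, the simplest (lowest birthday = smallest |n|; 0 is born on day 0, +-n on day n) is 7.
No non-integer in the interval can be simpler: if x is a non-integer in the interval, then floor(x) or ceil(x) also lies in the interval (the interval contains an integer), and both are proper prefixes of x's sign expansion, i.e. born earlier. So the game value is 7.
Game value = 7

7


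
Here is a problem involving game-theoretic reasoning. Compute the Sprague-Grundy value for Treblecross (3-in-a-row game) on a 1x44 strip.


Treblecross: place X on empty cells; 3-in-a-row wins.
Playing within two cells of an existing X lets the opponent win at once, so sensible play treats the cells i-2..i+2 around each X as dead. The player left with no safe cell loses, so this is a normal-play take-away game on strips of safe cells.
Placing X at cell i (0-indexed) of a strip of k safe cells leaves independent strips of sizes max(0, i-2) and max(0, k-i-3). Hence G(k) = mex{ G(max(0,i-2)) XOR G(max(0,k-i-3)) : 0 <= i < k }, with G(0) = 0.
G(1): splits (0,0):0^0=0 -> mex({0}) = 1
G(2): splits (0,0):0^0=0 -> mex({0}) = 1
G(3): splits (0,0):0^0=0 -> mex({0}) = 1
G(4): splits (0,1):0^1=1 (0,0):0^0=0 -> mex({0, 1}) = 2
G(5): splits (0,2):0^1=1 (0,1):0^1=1 (0,0):0^0=0 -> mex({0, 1}) = 2
G(6) = mex({1}) = 0
G(7) = mex({0, 1, 2}) = 3
G(8) = mex({0, 1, 2}) = 3
G(9) = mex({0, 2}) = 1
G(10) = mex({0, 2, 3}) = 1
G(11) = mex({0, 3}) = 1
G(12) = mex({1, 3}) = 0
G(13) = mex({0, 1, 2, 3}) = 4
G(14) = mex({0, 1, 2}) = 3
G(15) = mex({0, 1, 2}) = 3
G(16) = mex({0, 1, 2, 4}) = 3
G(17) = mex({0, 1, 3, 4}) = 2
G(18) = mex({0, 1, 3, 4}) = 2
G(19) = mex({0, 1, 3, 5}) = 2
G(20) = mex({0, 1, 2, 3, 5}) = 4
G(21) = mex({0, 1, 2, 3, 5}) = 4
G(22) = mex({1, 2, 6}) = 0
G(23) = mex({0, 1, 2, 3, 4, 6}) = 5
G(24) = mex({0, 1, 2, 3, 4}) = 5
G(25) = mex({0, 1, 3, 4, 7}) = 2
G(26) = mex({0, 1, 3, 4, 5, 7}) = 2
G(27) = mex({0, 1, 3, 5}) = 2
G(28) = mex({0, 1, 2, 5}) = 3
G(29) = mex({0, 1, 2, 4, 5, 6}) = 3
G(30) = mex({1, 2, 4, 6}) = 0
G(31) = mex({0, 1, 2, 3, 4, 6}) = 5
G(32) = mex({1, 2, 3, 4, 7}) = 0
G(33) = mex({0, 3, 7}) = 1
G(34) = mex({0, 2, 3, 5, 7}) = 1
G(35) = mex({0, 2, 3, 5, 6}) = 1
G(36) = mex({0, 1, 2, 5, 6}) = 3
G(37) = mex({0, 1, 2, 4, 5, 6}) = 3
G(38) = mex({0, 1, 2, 4}) = 3
G(39) = mex({0, 1, 2, 3, 4, 7}) = 5
G(40) = mex({0, 1, 2, 3, 4, 5, 7}) = 6
G(41) = mex({0, 1, 2, 3, 5, 7}) = 4
G(42) = mex({0, 1, 2, 3, 5, 6, 7}) = 4
G(43) = mex({0, 2, 3, 5, 6}) = 1
G(44) = mex({1, 2, 3, 4, 5, 6}) = 0
Therefore G(44) = 0.

0


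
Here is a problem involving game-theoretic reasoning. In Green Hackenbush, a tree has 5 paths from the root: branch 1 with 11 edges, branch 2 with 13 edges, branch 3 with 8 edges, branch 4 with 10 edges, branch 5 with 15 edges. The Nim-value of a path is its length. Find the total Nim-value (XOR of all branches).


The tree has 5 branches from the ground vertex.
In Green Hackenbush, the Nim-value of a simple path of length k is k.
Branch 1: length 11, Nim-value = 11
Branch 2: length 13, Nim-value = 13
Branch 3: length 8, Nim-value = 8
Branch 4: length 10, Nim-value = 10
Branch 5: length 15, Nim-value = 15
Total Nim-value = XOR of all branch values:
0 XOR 11 = 11
11 XOR 13 = 6
6 XOR 8 = 14
14 XOR 10 = 4
4 XOR 15 = 11
Nim-value of the tree = 11

11


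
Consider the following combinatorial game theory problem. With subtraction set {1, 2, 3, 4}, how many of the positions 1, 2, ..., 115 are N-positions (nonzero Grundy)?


Subtraction set S = {1, 2, 3, 4}, so G(n) = n mod 5.
G(n) = 0 when n is a multiple of 5.
Multiples of 5 in [1, 115]: 23
N-positions (nonzero Grundy) = 115 - 23 = 92

92


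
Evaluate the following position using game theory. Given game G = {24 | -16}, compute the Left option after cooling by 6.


Original game: {24 | -16} (a switch {a | b} with a > b).
Cooling by t (for t below the temperature (a - b)/2 = 20) taxes each move by t: {a | b} cooled by t is {a - t | b + t}.
Cooling amount: t = 6
Cooled Left option: 24 - 6 = 18
Cooled Right option: -16 + 6 = -10
Cooled game: {18 | -10}
Left option = 18

18


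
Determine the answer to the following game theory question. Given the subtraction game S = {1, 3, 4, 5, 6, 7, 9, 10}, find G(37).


The subtraction set is S = {1, 3, 4, 5, 6, 7, 9, 10}.
G(k) = mex{ G(k - s) : s in S, s <= k }. We compute iteratively: G(0) = 0.
G(1) = mex({0}) = 1
G(2) = mex({1}) = 0
G(3) = mex({0}) = 1
G(4) = mex({0, 1}) = 2
G(5) = mex({0, 1, 2}) = 3
G(6) = mex({0, 1, 3}) = 2
G(7) = mex({0, 1, 2}) = 3
G(8) = mex({0, 1, 2, 3}) = 4
G(9) = mex({0, 1, 2, 3, 4}) = 5
G(10) = mex({0, 1, 2, 3, 5}) = 4
G(11) = mex({0, 1, 2, 3, 4}) = 5
G(12) = mex({0, 1, 2, 3, 4, 5}) = 6
G(13) = mex({1, 2, 3, 4, 5, 6}) = 0
G(14) = mex({0, 2, 3, 4, 5}) = 1
G(15) = mex({1, 2, 3, 4, 5, 6}) = 0
G(16) = mex({0, 2, 3, 4, 5, 6}) = 1
G(17) = mex({0, 1, 3, 4, 5, 6}) = 2
G(18) = mex({0, 1, 2, 4, 5, 6}) = 3
G(19) = mex({0, 1, 3, 4, 5, 6}) = 2
G(20) = mex({0, 1, 2, 4, 5}) = 3
G(21) = mex({0, 1, 2, 3, 5, 6}) = 4
G(22) = mex({0, 1, 2, 3, 4, 6}) = 5
Observe that G(13)..G(22) = 0, 1, 0, 1, 2, 3, 2, 3, 4, 5 repeats G(0)..G(9) = 0, 1, 0, 1, 2, 3, 2, 3, 4, 5.
For k >= max(S) = 10, G(k) is determined by the previous 10 values G(k-10)..G(k-1); a window of 10 consecutive values has recurred shifted by 13, so by induction G(k + 13) = G(k) for all k >= 0: the sequence is periodic from the start with period 13.
One period: G(0..12) = 0, 1, 0, 1, 2, 3, 2, 3, 4, 5, 4, 5, 6.
37 mod 13 = 11, so G(37) = G(11) = 5.

5


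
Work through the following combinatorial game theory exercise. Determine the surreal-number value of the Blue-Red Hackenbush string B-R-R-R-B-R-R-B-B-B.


Edges (from ground): B-R-R-R-B-R-R-B-B-B
By Berlekamp's sign-expansion rule, a Blue-Red Hackenbush stalk has the value of the surreal number whose sign sequence is the edge sequence with B -> + and R -> -.
Sign sequence: +---+--+++
Trace the sign expansion in the surreal number tree, starting from 0:
Edge 1: B (sign +) -> bounds (0, +inf), value = 1
Edge 2: R (sign -) -> bounds (0, 1), value = 1/2
Edge 3: R (sign -) -> bounds (0, 1/2), value = 1/4
Edge 4: R (sign -) -> bounds (0, 1/4), value = 1/8
Edge 5: B (sign +) -> bounds (1/8, 1/4), value = 3/16
Edge 6: R (sign -) -> bounds (1/8, 3/16), value = 5/32
Edge 7: R (sign -) -> bounds (1/8, 5/32), value = 9/64
Edge 8: B (sign +) -> bounds (9/64, 5/32), value = 19/128
Edge 9: B (sign +) -> bounds (19/128, 5/32), value = 39/256
Edge 10: B (sign +) -> bounds (39/256, 5/32), value = 79/512
Game value = 79/512

79/512


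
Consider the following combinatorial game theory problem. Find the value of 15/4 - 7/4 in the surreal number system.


x = 15/4, y = 7/4
Converting to common denominator: 4
x = 15/4, y = 7/4
x - y = 15/4 - 7/4 = 2

2


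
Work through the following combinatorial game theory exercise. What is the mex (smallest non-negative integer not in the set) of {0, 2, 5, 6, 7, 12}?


Set = {0, 2, 5, 6, 7, 12}
0 is in the set.
1 is NOT in the set. This is the mex.
mex = 1

1


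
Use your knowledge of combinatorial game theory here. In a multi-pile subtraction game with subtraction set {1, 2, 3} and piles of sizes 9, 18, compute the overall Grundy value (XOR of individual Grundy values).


Subtraction set: {1, 2, 3}
For this subtraction set, G(n) = n mod 4 (period = max + 1 = 4).
Pile 1 (size 9): G(9) = 9 mod 4 = 1
Pile 2 (size 18): G(18) = 18 mod 4 = 2
Total Grundy value = XOR of all: 1 XOR 2 = 3

3


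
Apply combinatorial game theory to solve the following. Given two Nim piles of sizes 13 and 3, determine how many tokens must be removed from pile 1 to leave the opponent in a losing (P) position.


Piles: 13 and 3
Current XOR: 13 XOR 3 = 14 (non-zero, so this is an N-position).
To make the XOR zero, we need to find a move that balances the piles.
For pile 1 (size 13): target = 13 XOR 14 = 3
We reduce pile 1 from 13 to 3.
Tokens removed: 13 - 3 = 10
Verification: 3 XOR 3 = 0

10


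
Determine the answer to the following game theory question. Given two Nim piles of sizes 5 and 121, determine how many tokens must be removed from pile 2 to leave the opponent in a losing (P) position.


Piles: 5 and 121
Current XOR: 5 XOR 121 = 124 (non-zero, so this is an N-position).
To make the XOR zero, we need to find a move that balances the piles.
For pile 2 (size 121): target = 121 XOR 124 = 5
We reduce pile 2 from 121 to 5.
Tokens removed: 121 - 5 = 116
Verification: 5 XOR 5 = 0

116


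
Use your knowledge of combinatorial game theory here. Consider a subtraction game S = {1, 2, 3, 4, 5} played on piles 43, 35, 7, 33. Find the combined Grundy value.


Subtraction set: {1, 2, 3, 4, 5}
For this subtraction set, G(n) = n mod 6 (period = max + 1 = 6).
Pile 1 (size 43): G(43) = 43 mod 6 = 1
Pile 2 (size 35): G(35) = 35 mod 6 = 5
Pile 3 (size 7): G(7) = 7 mod 6 = 1
Pile 4 (size 33): G(33) = 33 mod 6 = 3
Total Grundy value = XOR of all: 1 XOR 5 XOR 1 XOR 3 = 6

6


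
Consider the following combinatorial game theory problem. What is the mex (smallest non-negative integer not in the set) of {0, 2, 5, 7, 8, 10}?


Set = {0, 2, 5, 7, 8, 10}
0 is in the set.
1 is NOT in the set. This is the mex.
mex = 1

1


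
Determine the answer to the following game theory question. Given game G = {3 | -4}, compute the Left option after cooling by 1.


Original game: {3 | -4} (a switch {a | b} with a > b).
Cooling by t (for t below the temperature (a - b)/2 = 7/2) taxes each move by t: {a | b} cooled by t is {a - t | b + t}.
Cooling amount: t = 1
Cooled Left option: 3 - 1 = 2
Cooled Right option: -4 + 1 = -3
Cooled game: {2 | -3}
Left option = 2

2


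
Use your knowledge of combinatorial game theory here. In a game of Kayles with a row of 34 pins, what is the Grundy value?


Kayles: a move removes 1 or 2 adjacent pins from a contiguous row.
Removing pins from a row of k leaves two independent rows (a, b) with a + b = k - 1 (one pin) or a + b = k - 2 (two pins); an end removal gives a = 0.
By Sprague-Grundy, G(k) = mex{ G(a) XOR G(b) } over all these splits. G(0) = 0.
G(1): splits (0,0):0^0=0 -> mex({0}) = 1
G(2): splits (0,1):0^1=1 (0,0):0^0=0 -> mex({0, 1}) = 2
G(3): splits (0,2):0^2=2 (1,1):1^1=0 (0,1):0^1=1 -> mex({0, 1, 2}) = 3
G(4): splits (0,3):0^3=3 (1,2):1^2=3 (0,2):0^2=2 (1,1):1^1=0 -> mex({0, 2, 3}) = 1
G(5): splits (0,4):0^1=1 (1,3):1^3=2 (2,2):2^2=0 (0,3):0^3=3 (1,2):1^2=3 -> mex({0, 1, 2, 3}) = 4
G(6) = mex({0, 1, 2, 4}) = 3
G(7) = mex({0, 1, 3, 4, 5}) = 2
G(8) = mex({0, 2, 3, 5, 6}) = 1
G(9) = mex({0, 1, 2, 3, 6, 7}) = 4
G(10) = mex({0, 1, 3, 4, 5, 7}) = 2
G(11) = mex({0, 1, 2, 3, 4, 5}) = 6
G(12) = mex({0, 1, 2, 3, 5, 6, 7}) = 4
G(13) = mex({0, 2, 3, 4, 6, 7}) = 1
G(14) = mex({0, 1, 4, 5, 6, 7}) = 2
G(15) = mex({0, 1, 2, 3, 4, 5, 6}) = 7
G(16) = mex({0, 2, 3, 5, 6, 7}) = 1
G(17) = mex({0, 1, 2, 3, 5, 6, 7}) = 4
G(18) = mex({0, 1, 2, 4, 5, 6}) = 3
G(19) = mex({0, 1, 3, 4, 5, 7}) = 2
G(20) = mex({0, 2, 3, 4, 5, 6, 7}) = 1
G(21) = mex({0, 1, 2, 3, 5, 6, 7}) = 4
G(22) = mex({0, 1, 2, 3, 4, 5, 7}) = 6
G(23) = mex({0, 1, 2, 3, 4, 5, 6}) = 7
G(24) = mex({0, 1, 2, 3, 5, 6, 7}) = 4
G(25) = mex({0, 2, 3, 4, 6, 7}) = 1
G(26) = mex({0, 1, 3, 4, 5, 6, 7}) = 2
G(27) = mex({0, 1, 2, 3, 4, 5, 6, 7}) = 8
G(28) = mex({0, 1, 2, 3, 4, 6, 7, 8}) = 5
G(29) = mex({0, 1, 2, 3, 5, 6, 7, 8, 9}) = 4
G(30) = mex({0, 1, 2, 3, 4, 5, 6, 9, 10}) = 7
G(31) = mex({0, 1, 3, 4, 5, 7, 10, 11}) = 2
G(32) = mex({0, 2, 3, 4, 5, 6, 7, 9, 11}) = 1
G(33) = mex({0, 1, 2, 3, 4, 5, 6, 7, 9, 12}) = 8
G(34) = mex({0, 1, 2, 3, 4, 5, 7, 8, 11, 12}) = 6
Therefore G(34) = 6.

6


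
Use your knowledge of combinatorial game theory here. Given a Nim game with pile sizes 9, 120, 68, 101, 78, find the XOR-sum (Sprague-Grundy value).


We need the XOR (exclusive or) of all pile sizes.
After XOR-ing pile 1 (size 9): 0 XOR 9 = 9
After XOR-ing pile 2 (size 120): 9 XOR 120 = 113
After XOR-ing pile 3 (size 68): 113 XOR 68 = 53
After XOR-ing pile 4 (size 101): 53 XOR 101 = 80
After XOR-ing pile 5 (size 78): 80 XOR 78 = 30
The Nim-value of this position is 30.

30


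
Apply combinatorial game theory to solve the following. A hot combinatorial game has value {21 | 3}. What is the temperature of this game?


The game is {21 | 3}, a switch {a | b} with numbers a > b.
Cooling {a | b} by t gives {a - t | b + t}, which stops being hot when a - t = b + t, i.e. at t = (a - b)/2. So the temperature of a switch is (a - b)/2.
Temperature = (Left option - Right option) / 2
= (21 - (3)) / 2
= 18 / 2
= 9

9


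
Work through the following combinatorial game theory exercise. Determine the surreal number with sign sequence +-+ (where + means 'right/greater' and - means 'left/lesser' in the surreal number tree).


Sign expansion: +-+
Rule: track bounds (lo, hi), initially (-inf, +inf). On '+', the current value becomes lo and we move to the simplest number in (value, hi): value + 1 if hi = +inf, otherwise the midpoint (value + hi)/2. On '-', the current value becomes hi and we move to value - 1 if lo = -inf, otherwise the midpoint (lo + value)/2.
Start at 0.
Step 1: sign = +, move right. Bounds: (0, +inf). Value = 1
Step 2: sign = -, move left. Bounds: (0, 1). Value = 1/2
Step 3: sign = +, move right. Bounds: (1/2, 1). Value = 3/4
The surreal number with sign expansion +-+ is 3/4.

3/4


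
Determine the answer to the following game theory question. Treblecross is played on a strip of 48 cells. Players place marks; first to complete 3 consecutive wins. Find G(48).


Treblecross: place X on empty cells; 3-in-a-row wins.
Playing within two cells of an existing X lets the opponent win at once, so sensible play treats the cells i-2..i+2 around each X as dead. The player left with no safe cell loses, so this is a normal-play take-away game on strips of safe cells.
Placing X at cell i (0-indexed) of a strip of k safe cells leaves independent strips of sizes max(0, i-2) and max(0, k-i-3). Hence G(k) = mex{ G(max(0,i-2)) XOR G(max(0,k-i-3)) : 0 <= i < k }, with G(0) = 0.
G(1): splits (0,0):0^0=0 -> mex({0}) = 1
G(2): splits (0,0):0^0=0 -> mex({0}) = 1
G(3): splits (0,0):0^0=0 -> mex({0}) = 1
G(4): splits (0,1):0^1=1 (0,0):0^0=0 -> mex({0, 1}) = 2
G(5): splits (0,2):0^1=1 (0,1):0^1=1 (0,0):0^0=0 -> mex({0, 1}) = 2
G(6) = mex({1}) = 0
G(7) = mex({0, 1, 2}) = 3
G(8) = mex({0, 1, 2}) = 3
G(9) = mex({0, 2}) = 1
G(10) = mex({0, 2, 3}) = 1
G(11) = mex({0, 3}) = 1
G(12) = mex({1, 3}) = 0
G(13) = mex({0, 1, 2, 3}) = 4
G(14) = mex({0, 1, 2}) = 3
G(15) = mex({0, 1, 2}) = 3
G(16) = mex({0, 1, 2, 4}) = 3
G(17) = mex({0, 1, 3, 4}) = 2
G(18) = mex({0, 1, 3, 4}) = 2
G(19) = mex({0, 1, 3, 5}) = 2
G(20) = mex({0, 1, 2, 3, 5}) = 4
G(21) = mex({0, 1, 2, 3, 5}) = 4
G(22) = mex({1, 2, 6}) = 0
G(23) = mex({0, 1, 2, 3, 4, 6}) = 5
G(24) = mex({0, 1, 2, 3, 4}) = 5
G(25) = mex({0, 1, 3, 4, 7}) = 2
G(26) = mex({0, 1, 3, 4, 5, 7}) = 2
G(27) = mex({0, 1, 3, 5}) = 2
G(28) = mex({0, 1, 2, 5}) = 3
G(29) = mex({0, 1, 2, 4, 5, 6}) = 3
G(30) = mex({1, 2, 4, 6}) = 0
G(31) = mex({0, 1, 2, 3, 4, 6}) = 5
G(32) = mex({1, 2, 3, 4, 7}) = 0
G(33) = mex({0, 3, 7}) = 1
G(34) = mex({0, 2, 3, 5, 7}) = 1
G(35) = mex({0, 2, 3, 5, 6}) = 1
G(36) = mex({0, 1, 2, 5, 6}) = 3
G(37) = mex({0, 1, 2, 4, 5, 6}) = 3
G(38) = mex({0, 1, 2, 4}) = 3
G(39) = mex({0, 1, 2, 3, 4, 7}) = 5
G(40) = mex({0, 1, 2, 3, 4, 5, 7}) = 6
G(41) = mex({0, 1, 2, 3, 5, 7}) = 4
G(42) = mex({0, 1, 2, 3, 5, 6, 7}) = 4
G(43) = mex({0, 2, 3, 5, 6}) = 1
G(44) = mex({1, 2, 3, 4, 5, 6}) = 0
G(45) = mex({0, 1, 2, 3, 4, 6, 7}) = 5
G(46) = mex({0, 1, 2, 3, 4, 7}) = 5
G(47) = mex({0, 1, 2, 3, 4, 5, 7}) = 6
G(48) = mex({0, 1, 2, 3, 4, 5, 7}) = 6
Therefore G(48) = 6.

6


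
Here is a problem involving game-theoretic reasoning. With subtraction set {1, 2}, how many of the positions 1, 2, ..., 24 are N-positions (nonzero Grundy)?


Subtraction set S = {1, 2}, so G(n) = n mod 3.
G(n) = 0 when n is a multiple of 3.
Multiples of 3 in [1, 24]: 8
N-positions (nonzero Grundy) = 24 - 8 = 16

16


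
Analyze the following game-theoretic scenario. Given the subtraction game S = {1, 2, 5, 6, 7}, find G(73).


The subtraction set is S = {1, 2, 5, 6, 7}.
G(k) = mex{ G(k - s) : s in S, s <= k }. We compute iteratively: G(0) = 0.
G(1) = mex({0}) = 1
G(2) = mex({0, 1}) = 2
G(3) = mex({1, 2}) = 0
G(4) = mex({0, 2}) = 1
G(5) = mex({0, 1}) = 2
G(6) = mex({0, 1, 2}) = 3
G(7) = mex({0, 1, 2, 3}) = 4
G(8) = mex({0, 1, 2, 3, 4}) = 5
G(9) = mex({0, 1, 2, 4, 5}) = 3
G(10) = mex({0, 1, 2, 3, 5}) = 4
G(11) = mex({1, 2, 3, 4}) = 0
G(12) = mex({0, 2, 3, 4}) = 1
G(13) = mex({0, 1, 3, 4, 5}) = 2
G(14) = mex({1, 2, 3, 4, 5}) = 0
G(15) = mex({0, 2, 3, 4, 5}) = 1
G(16) = mex({0, 1, 3, 4}) = 2
G(17) = mex({0, 1, 2, 4}) = 3
Observe that G(11)..G(17) = 0, 1, 2, 0, 1, 2, 3 repeats G(0)..G(6) = 0, 1, 2, 0, 1, 2, 3.
For k >= max(S) = 7, G(k) is determined by the previous 7 values G(k-7)..G(k-1); a window of 7 consecutive values has recurred shifted by 11, so by induction G(k + 11) = G(k) for all k >= 0: the sequence is periodic from the start with period 11.
One period: G(0..10) = 0, 1, 2, 0, 1, 2, 3, 4, 5, 3, 4.
73 mod 11 = 7, so G(73) = G(7) = 4.

4


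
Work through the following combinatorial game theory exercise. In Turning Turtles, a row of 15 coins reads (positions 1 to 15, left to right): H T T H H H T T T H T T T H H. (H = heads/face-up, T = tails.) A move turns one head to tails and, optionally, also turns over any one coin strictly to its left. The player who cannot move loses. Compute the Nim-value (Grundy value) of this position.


Coins: H T T H H H T T T H T T T H H
Key fact: a single head at position k behaves exactly like a Nim heap of size k (turning it to T and optionally flipping a coin at j < k corresponds to moving the heap from k to j, or to 0), and heads combine as a disjunctive sum (two heads at the same place would cancel, matching j XOR j = 0). So the Nim-value is the XOR of the 1-indexed positions of the heads.
Face-up positions (1-indexed): [1, 4, 5, 6, 10, 14, 15]
XOR 0 with 1: 0 XOR 1 = 1
XOR 1 with 4: 1 XOR 4 = 5
XOR 5 with 5: 5 XOR 5 = 0
XOR 0 with 6: 0 XOR 6 = 6
XOR 6 with 10: 6 XOR 10 = 12
XOR 12 with 14: 12 XOR 14 = 2
XOR 2 with 15: 2 XOR 15 = 13
Nim-value = 13

13
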